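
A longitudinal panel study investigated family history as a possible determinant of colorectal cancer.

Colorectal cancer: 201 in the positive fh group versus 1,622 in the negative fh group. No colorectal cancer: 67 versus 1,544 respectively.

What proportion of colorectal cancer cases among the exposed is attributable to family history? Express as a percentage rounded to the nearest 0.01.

From the description: a = 201, b = 67, c = 1622, d = 1544.
Risk in exposed = 201/268 = 0.75000; risk in unexposed = 1622/3166 = 0.51232.
RR = 0.75000/0.51232 = 1.46393
AR% = (RR − 1)/RR × 100 = (1.46393 − 1)/1.46393 × 100 = 31.6909%

31.69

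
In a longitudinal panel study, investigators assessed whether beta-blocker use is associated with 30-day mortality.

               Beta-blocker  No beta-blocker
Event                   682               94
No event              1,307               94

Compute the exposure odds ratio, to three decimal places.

0.522

Reading the table with exposure as columns: a = 682 (Beta-blocker, case), b = 1307 (Beta-blocker, non-case), c = 94 (No beta-blocker, case), d = 94.
OR = (a·d)/(b·c) = (682 × 94) / (1307 × 94) = 64108 / 122858 = 0.52181
Exposure is associated with lower odds of 30-day mortality (OR = 0.52 < 1).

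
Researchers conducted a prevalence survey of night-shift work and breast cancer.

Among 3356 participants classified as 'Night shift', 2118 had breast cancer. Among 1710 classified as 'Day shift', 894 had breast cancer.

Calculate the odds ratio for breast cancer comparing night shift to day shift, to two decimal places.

1.56

From the description: a = 2118, b = 1238, c = 894, d = 816.
OR = (a·d)/(b·c) = (2118 × 816) / (1238 × 894) = 1728288 / 1106772 = 1.56156
The odds of breast cancer are about 1.56 times as high in the night shift group.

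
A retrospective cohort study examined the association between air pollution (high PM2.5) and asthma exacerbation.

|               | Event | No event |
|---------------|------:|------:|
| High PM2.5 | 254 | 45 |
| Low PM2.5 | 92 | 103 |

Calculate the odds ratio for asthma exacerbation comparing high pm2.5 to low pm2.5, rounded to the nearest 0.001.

6.319

Cells: a = 254, b = 45, c = 92, d = 103.
OR = (a·d)/(b·c) = (254 × 103) / (45 × 92) = 26162 / 4140 = 6.31932
The odds of asthma exacerbation are about 6.32 times as high in the high pm2.5 group.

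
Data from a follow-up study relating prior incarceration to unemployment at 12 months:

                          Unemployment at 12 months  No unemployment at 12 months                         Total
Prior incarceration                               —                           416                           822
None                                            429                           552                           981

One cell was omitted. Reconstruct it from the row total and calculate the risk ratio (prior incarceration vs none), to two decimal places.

The missing cell is in the exposed row: 822 − 416 = 406.
So a = 406, b = 416, c = 429, d = 552.
RR = [a/(a+b)] / [c/(c+d)] = (406/822) / (429/981) = 0.49392/0.43731 = 1.12945

1.13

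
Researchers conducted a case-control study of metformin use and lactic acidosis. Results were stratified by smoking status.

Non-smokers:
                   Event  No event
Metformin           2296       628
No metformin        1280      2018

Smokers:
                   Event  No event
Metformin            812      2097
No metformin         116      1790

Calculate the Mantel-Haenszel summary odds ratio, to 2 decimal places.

5.82

OR_MH = Σ(aᵢdᵢ/nᵢ) / Σ(bᵢcᵢ/nᵢ), where nᵢ is the stratum total.
Stratum 1 (Non-smokers): n = 6222; a·d/n = 2296·2018/6222 = 744.6686; b·c/n = 628·1280/6222 = 129.1932
Stratum 2 (Smokers): n = 4815; a·d/n = 812·1790/4815 = 301.8650; b·c/n = 2097·116/4815 = 50.5196
OR_MH = (744.6686 + 301.8650) / (129.1932 + 50.5196) = 1046.5336 / 179.7128 = 5.82337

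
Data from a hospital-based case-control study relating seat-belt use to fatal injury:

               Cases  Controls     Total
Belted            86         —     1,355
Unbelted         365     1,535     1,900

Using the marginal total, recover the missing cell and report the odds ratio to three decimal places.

0.285

The missing cell is in the exposed row: 1355 − 86 = 1269.
So a = 86, b = 1269, c = 365, d = 1535.
OR = (a·d)/(b·c) = (86 × 1535) / (1269 × 365) = 132010 / 463185 = 0.28500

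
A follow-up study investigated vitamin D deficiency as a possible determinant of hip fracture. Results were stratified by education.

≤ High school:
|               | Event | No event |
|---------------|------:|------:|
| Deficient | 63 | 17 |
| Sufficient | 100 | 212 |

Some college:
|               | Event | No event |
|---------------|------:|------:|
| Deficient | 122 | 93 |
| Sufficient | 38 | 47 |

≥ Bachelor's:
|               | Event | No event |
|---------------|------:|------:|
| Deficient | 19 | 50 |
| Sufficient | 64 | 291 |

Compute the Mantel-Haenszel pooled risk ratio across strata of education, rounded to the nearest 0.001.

1.733

RR_MH = Σ(aᵢ·n₀ᵢ/nᵢ) / Σ(cᵢ·n₁ᵢ/nᵢ), with n₁ᵢ = aᵢ+bᵢ (exposed), n₀ᵢ = cᵢ+dᵢ (unexposed), nᵢ = n₁ᵢ+n₀ᵢ.
Stratum 1 (≤ High school): n₁ = 80, n₀ = 312, n = 392; a·n₀/n = 63·312/392 = 50.1429; c·n₁/n = 100·80/392 = 20.4082
Stratum 2 (Some college): n₁ = 215, n₀ = 85, n = 300; a·n₀/n = 122·85/300 = 34.5667; c·n₁/n = 38·215/300 = 27.2333
Stratum 3 (≥ Bachelor's): n₁ = 69, n₀ = 355, n = 424; a·n₀/n = 19·355/424 = 15.9080; c·n₁/n = 64·69/424 = 10.4151
RR_MH = (50.1429 + 34.5667 + 15.9080) / (20.4082 + 27.2333 + 10.4151) = 100.6175 / 58.0566 = 1.73309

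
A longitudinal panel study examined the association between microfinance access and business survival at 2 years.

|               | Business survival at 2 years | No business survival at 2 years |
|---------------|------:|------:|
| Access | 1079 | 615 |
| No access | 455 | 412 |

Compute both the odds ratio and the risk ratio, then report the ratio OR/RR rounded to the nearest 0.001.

1.309

Cells: a = 1079, b = 615, c = 455, d = 412.
OR = (1079·412)/(615·455) = 444548/279825 = 1.58866
Risk in exposed = 1079/1694 = 0.63695; risk in unexposed = 455/867 = 0.52480; RR = 1.21371
OR/RR = 1.58866 / 1.21371 = 1.30893
The outcome is not rare, so the OR lies further from 1 than the RR.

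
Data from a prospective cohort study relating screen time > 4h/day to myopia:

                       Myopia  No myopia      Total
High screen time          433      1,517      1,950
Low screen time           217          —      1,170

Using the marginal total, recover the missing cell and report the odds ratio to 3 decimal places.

1.254

The missing cell is in the unexposed row: 1170 − 217 = 953.
So a = 433, b = 1517, c = 217, d = 953.
OR = (a·d)/(b·c) = (433 × 953) / (1517 × 217) = 412649 / 329189 = 1.25353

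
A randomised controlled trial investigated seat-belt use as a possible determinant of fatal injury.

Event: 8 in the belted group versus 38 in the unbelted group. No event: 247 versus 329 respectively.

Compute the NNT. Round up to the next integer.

14

Risk in treated group = 8/255 = 0.03137; risk in control = 38/367 = 0.10354.
Absolute risk reduction = 0.10354 − 0.03137 = 0.07217
NNT = 1 / ARR = 1 / 0.07217 = 13.856 → round up → 14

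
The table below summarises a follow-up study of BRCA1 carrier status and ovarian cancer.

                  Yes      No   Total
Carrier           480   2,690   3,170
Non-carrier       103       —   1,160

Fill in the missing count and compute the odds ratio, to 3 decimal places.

1.831

The missing cell is in the unexposed row: 1160 − 103 = 1057.
So a = 480, b = 2690, c = 103, d = 1057.
OR = (a·d)/(b·c) = (480 × 1057) / (2690 × 103) = 507360 / 277070 = 1.83116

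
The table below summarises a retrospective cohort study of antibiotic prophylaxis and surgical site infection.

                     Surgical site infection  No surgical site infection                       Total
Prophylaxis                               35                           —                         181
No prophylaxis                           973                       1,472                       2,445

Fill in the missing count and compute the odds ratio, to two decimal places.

0.36

The missing cell is in the exposed row: 181 − 35 = 146.
So a = 35, b = 146, c = 973, d = 1472.
OR = (a·d)/(b·c) = (35 × 1472) / (146 × 973) = 51520 / 142058 = 0.36267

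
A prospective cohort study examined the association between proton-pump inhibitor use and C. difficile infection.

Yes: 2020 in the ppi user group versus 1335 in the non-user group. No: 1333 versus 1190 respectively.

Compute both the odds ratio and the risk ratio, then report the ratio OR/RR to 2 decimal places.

From the description: a = 2020, b = 1333, c = 1335, d = 1190.
OR = (2020·1190)/(1333·1335) = 2403800/1779555 = 1.35079
Risk in exposed = 2020/3353 = 0.60245; risk in unexposed = 1335/2525 = 0.52871; RR = 1.13946
OR/RR = 1.35079 / 1.13946 = 1.18547
The outcome is not rare, so the OR lies further from 1 than the RR.

1.19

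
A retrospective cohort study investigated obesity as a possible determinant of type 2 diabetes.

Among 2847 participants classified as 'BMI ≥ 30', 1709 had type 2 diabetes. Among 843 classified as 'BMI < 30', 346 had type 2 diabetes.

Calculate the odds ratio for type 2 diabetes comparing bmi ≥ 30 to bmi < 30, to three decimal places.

2.157

From the description: a = 1709, b = 1138, c = 346, d = 497.
OR = (a·d)/(b·c) = (1709 × 497) / (1138 × 346) = 849373 / 393748 = 2.15715
The odds of type 2 diabetes are about 2.16 times as high in the bmi ≥ 30 group.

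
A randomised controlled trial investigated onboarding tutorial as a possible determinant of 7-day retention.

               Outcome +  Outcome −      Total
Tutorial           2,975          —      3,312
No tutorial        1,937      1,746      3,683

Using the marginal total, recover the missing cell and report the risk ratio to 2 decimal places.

The missing cell is in the exposed row: 3312 − 2975 = 337.
So a = 2975, b = 337, c = 1937, d = 1746.
RR = [a/(a+b)] / [c/(c+d)] = (2975/3312) / (1937/3683) = 0.89825/0.52593 = 1.70792

1.71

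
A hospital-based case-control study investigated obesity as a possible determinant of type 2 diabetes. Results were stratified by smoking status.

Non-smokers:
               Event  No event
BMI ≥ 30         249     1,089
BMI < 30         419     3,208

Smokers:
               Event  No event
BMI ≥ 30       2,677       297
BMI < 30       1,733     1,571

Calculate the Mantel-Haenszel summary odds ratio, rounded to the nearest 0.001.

4.778

OR_MH = Σ(aᵢdᵢ/nᵢ) / Σ(bᵢcᵢ/nᵢ), where nᵢ is the stratum total.
Stratum 1 (Non-smokers): n = 4965; a·d/n = 249·3208/4965 = 160.8846; b·c/n = 1089·419/4965 = 91.9015
Stratum 2 (Smokers): n = 6278; a·d/n = 2677·1571/6278 = 669.8896; b·c/n = 297·1733/6278 = 81.9849
OR_MH = (160.8846 + 669.8896) / (91.9015 + 81.9849) = 830.7742 / 173.8864 = 4.77768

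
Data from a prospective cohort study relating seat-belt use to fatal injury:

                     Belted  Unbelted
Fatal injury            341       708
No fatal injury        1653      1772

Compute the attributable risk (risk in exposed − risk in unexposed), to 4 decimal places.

-0.1145

Reading the table with exposure as columns: a = 341 (Belted, case), b = 1653 (Belted, non-case), c = 708 (Unbelted, case), d = 1772.
Risk in exposed = 341/1994 = 0.171013; risk in unexposed = 708/2480 = 0.285484.
Risk difference = 0.171013 − 0.285484 = -0.114471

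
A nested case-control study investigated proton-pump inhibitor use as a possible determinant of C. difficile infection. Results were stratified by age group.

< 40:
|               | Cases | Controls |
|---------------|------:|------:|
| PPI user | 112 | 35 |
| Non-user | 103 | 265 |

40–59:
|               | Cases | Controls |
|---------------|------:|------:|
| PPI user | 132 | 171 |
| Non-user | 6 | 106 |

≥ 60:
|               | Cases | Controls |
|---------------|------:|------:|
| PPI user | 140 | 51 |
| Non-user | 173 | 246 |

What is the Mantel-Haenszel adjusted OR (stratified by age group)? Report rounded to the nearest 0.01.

OR_MH = Σ(aᵢdᵢ/nᵢ) / Σ(bᵢcᵢ/nᵢ), where nᵢ is the stratum total.
Stratum 1 (< 40): n = 515; a·d/n = 112·265/515 = 57.6311; b·c/n = 35·103/515 = 7.0000
Stratum 2 (40–59): n = 415; a·d/n = 132·106/415 = 33.7157; b·c/n = 171·6/415 = 2.4723
Stratum 3 (≥ 60): n = 610; a·d/n = 140·246/610 = 56.4590; b·c/n = 51·173/610 = 14.4639
OR_MH = (57.6311 + 33.7157 + 56.4590) / (7.0000 + 2.4723 + 14.4639) = 147.8057 / 23.9362 = 6.17498

6.17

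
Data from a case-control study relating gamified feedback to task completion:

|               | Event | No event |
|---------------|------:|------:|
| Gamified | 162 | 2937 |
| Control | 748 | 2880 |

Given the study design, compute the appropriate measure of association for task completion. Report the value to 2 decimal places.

Cells: a = 162, b = 2937, c = 748, d = 2880.
This is a case-control study: participants were sampled on outcome status, so risks in the source population cannot be estimated directly — relative risk is not valid here. The odds ratio is the appropriate measure.
OR = (a·d)/(b·c) = (162 × 2880) / (2937 × 748) = 466560 / 2196876 = 0.21237

0.21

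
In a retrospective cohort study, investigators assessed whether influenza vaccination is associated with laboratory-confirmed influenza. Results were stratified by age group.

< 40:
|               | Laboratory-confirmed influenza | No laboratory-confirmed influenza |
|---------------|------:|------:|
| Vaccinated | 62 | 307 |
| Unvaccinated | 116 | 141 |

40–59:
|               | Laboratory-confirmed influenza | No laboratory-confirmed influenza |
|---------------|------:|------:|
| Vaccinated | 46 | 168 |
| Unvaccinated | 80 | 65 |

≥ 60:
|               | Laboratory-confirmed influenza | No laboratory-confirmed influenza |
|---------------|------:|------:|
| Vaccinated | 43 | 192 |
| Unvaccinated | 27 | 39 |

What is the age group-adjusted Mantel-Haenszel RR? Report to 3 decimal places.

0.390

RR_MH = Σ(aᵢ·n₀ᵢ/nᵢ) / Σ(cᵢ·n₁ᵢ/nᵢ), with n₁ᵢ = aᵢ+bᵢ (exposed), n₀ᵢ = cᵢ+dᵢ (unexposed), nᵢ = n₁ᵢ+n₀ᵢ.
Stratum 1 (< 40): n₁ = 369, n₀ = 257, n = 626; a·n₀/n = 62·257/626 = 25.4537; c·n₁/n = 116·369/626 = 68.3770
Stratum 2 (40–59): n₁ = 214, n₀ = 145, n = 359; a·n₀/n = 46·145/359 = 18.5794; c·n₁/n = 80·214/359 = 47.6880
Stratum 3 (≥ 60): n₁ = 235, n₀ = 66, n = 301; a·n₀/n = 43·66/301 = 9.4286; c·n₁/n = 27·235/301 = 21.0797
RR_MH = (25.4537 + 18.5794 + 9.4286) / (68.3770 + 47.6880 + 21.0797) = 53.4616 / 137.1448 = 0.38982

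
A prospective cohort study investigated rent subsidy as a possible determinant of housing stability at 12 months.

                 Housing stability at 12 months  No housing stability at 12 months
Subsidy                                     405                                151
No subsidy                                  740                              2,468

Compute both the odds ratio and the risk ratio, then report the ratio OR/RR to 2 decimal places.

Cells: a = 405, b = 151, c = 740, d = 2468.
OR = (405·2468)/(151·740) = 999540/111740 = 8.94523
Risk in exposed = 405/556 = 0.72842; risk in unexposed = 740/3208 = 0.23067; RR = 3.15779
OR/RR = 8.94523 / 3.15779 = 2.83275
The outcome is not rare, so the OR lies further from 1 than the RR.

2.83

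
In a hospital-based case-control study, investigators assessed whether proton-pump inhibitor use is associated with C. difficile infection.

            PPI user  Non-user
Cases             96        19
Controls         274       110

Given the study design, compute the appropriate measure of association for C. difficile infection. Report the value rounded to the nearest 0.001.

Reading the table with exposure as columns: a = 96 (PPI user, case), b = 274 (PPI user, non-case), c = 19 (Non-user, case), d = 110.
This is a hospital-based case-control study: participants were sampled on outcome status, so risks in the source population cannot be estimated directly — relative risk is not valid here. The odds ratio is the appropriate measure.
OR = (a·d)/(b·c) = (96 × 110) / (274 × 19) = 10560 / 5206 = 2.02843

2.028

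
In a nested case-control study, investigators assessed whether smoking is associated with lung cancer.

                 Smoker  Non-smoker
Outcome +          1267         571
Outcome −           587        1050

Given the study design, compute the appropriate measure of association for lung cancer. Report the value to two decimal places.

Reading the table with exposure as columns: a = 1267 (Smoker, case), b = 587 (Smoker, non-case), c = 571 (Non-smoker, case), d = 1050.
This is a nested case-control study: participants were sampled on outcome status, so risks in the source population cannot be estimated directly — relative risk is not valid here. The odds ratio is the appropriate measure.
OR = (a·d)/(b·c) = (1267 × 1050) / (587 × 571) = 1330350 / 335177 = 3.96910

3.97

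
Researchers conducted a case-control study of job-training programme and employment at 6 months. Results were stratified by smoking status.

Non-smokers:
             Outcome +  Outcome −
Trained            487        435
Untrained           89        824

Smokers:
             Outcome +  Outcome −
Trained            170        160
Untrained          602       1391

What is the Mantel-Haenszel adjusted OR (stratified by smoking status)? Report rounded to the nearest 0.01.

OR_MH = Σ(aᵢdᵢ/nᵢ) / Σ(bᵢcᵢ/nᵢ), where nᵢ is the stratum total.
Stratum 1 (Non-smokers): n = 1835; a·d/n = 487·824/1835 = 218.6856; b·c/n = 435·89/1835 = 21.0981
Stratum 2 (Smokers): n = 2323; a·d/n = 170·1391/2323 = 101.7951; b·c/n = 160·602/2323 = 41.4636
OR_MH = (218.6856 + 101.7951) / (21.0981 + 41.4636) = 320.4807 / 62.5617 = 5.12263

5.12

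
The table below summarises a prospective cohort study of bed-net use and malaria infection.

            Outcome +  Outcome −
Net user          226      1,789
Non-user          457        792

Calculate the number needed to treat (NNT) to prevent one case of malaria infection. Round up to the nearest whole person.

Risk in treated group = 226/2015 = 0.11216; risk in control = 457/1249 = 0.36589.
Absolute risk reduction = 0.36589 − 0.11216 = 0.25373
NNT = 1 / ARR = 1 / 0.25373 = 3.941 → round up → 4

4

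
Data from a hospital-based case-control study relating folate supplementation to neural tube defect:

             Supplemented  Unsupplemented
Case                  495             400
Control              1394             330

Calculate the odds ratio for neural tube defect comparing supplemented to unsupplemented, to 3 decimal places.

0.293

Reading the table with exposure as columns: a = 495 (Supplemented, case), b = 1394 (Supplemented, non-case), c = 400 (Unsupplemented, case), d = 330.
OR = (a·d)/(b·c) = (495 × 330) / (1394 × 400) = 163350 / 557600 = 0.29295
Exposure is associated with lower odds of neural tube defect (OR = 0.29 < 1).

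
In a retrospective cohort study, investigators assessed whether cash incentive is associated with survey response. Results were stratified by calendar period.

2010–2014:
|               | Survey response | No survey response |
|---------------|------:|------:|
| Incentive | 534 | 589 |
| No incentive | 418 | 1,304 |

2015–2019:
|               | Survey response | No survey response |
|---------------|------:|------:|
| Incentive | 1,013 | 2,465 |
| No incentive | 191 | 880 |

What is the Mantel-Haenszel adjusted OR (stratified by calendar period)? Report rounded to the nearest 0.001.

OR_MH = Σ(aᵢdᵢ/nᵢ) / Σ(bᵢcᵢ/nᵢ), where nᵢ is the stratum total.
Stratum 1 (2010–2014): n = 2845; a·d/n = 534·1304/2845 = 244.7578; b·c/n = 589·418/2845 = 86.5385
Stratum 2 (2015–2019): n = 4549; a·d/n = 1013·880/4549 = 195.9639; b·c/n = 2465·191/4549 = 103.4986
OR_MH = (244.7578 + 195.9639) / (86.5385 + 103.4986) = 440.7218 / 190.0371 = 2.31914

2.319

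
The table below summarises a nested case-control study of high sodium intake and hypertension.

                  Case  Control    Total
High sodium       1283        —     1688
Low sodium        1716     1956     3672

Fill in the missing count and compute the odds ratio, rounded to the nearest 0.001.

3.611

The missing cell is in the exposed row: 1688 − 1283 = 405.
So a = 1283, b = 405, c = 1716, d = 1956.
OR = (a·d)/(b·c) = (1283 × 1956) / (405 × 1716) = 2509548 / 694980 = 3.61096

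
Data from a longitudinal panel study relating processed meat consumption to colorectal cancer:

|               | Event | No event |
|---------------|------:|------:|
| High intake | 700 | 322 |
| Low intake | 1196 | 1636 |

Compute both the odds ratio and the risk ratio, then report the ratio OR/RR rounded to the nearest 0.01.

Cells: a = 700, b = 322, c = 1196, d = 1636.
OR = (700·1636)/(322·1196) = 1145200/385112 = 2.97368
Risk in exposed = 700/1022 = 0.68493; risk in unexposed = 1196/2832 = 0.42232; RR = 1.62184
OR/RR = 2.97368 / 1.62184 = 1.83352
The outcome is not rare, so the OR lies further from 1 than the RR.

1.83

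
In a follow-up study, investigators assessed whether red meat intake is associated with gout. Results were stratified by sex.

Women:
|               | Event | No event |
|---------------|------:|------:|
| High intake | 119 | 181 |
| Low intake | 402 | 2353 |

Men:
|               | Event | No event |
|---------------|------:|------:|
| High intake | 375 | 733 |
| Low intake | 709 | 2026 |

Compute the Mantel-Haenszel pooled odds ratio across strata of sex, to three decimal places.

1.819

OR_MH = Σ(aᵢdᵢ/nᵢ) / Σ(bᵢcᵢ/nᵢ), where nᵢ is the stratum total.
Stratum 1 (Women): n = 3055; a·d/n = 119·2353/3055 = 91.6553; b·c/n = 181·402/3055 = 23.8173
Stratum 2 (Men): n = 3843; a·d/n = 375·2026/3843 = 197.6971; b·c/n = 733·709/3843 = 135.2321
OR_MH = (91.6553 + 197.6971) / (23.8173 + 135.2321) = 289.3524 / 159.0495 = 1.81926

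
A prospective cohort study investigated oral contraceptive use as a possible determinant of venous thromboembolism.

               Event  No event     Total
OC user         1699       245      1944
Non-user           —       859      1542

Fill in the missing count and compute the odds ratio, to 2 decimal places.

8.72

The missing cell is in the unexposed row: 1542 − 859 = 683.
So a = 1699, b = 245, c = 683, d = 859.
OR = (a·d)/(b·c) = (1699 × 859) / (245 × 683) = 1459441 / 167335 = 8.72167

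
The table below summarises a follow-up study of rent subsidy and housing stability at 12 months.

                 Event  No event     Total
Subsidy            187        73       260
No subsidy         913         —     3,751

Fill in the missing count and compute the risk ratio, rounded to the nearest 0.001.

2.955

The missing cell is in the unexposed row: 3751 − 913 = 2838.
So a = 187, b = 73, c = 913, d = 2838.
RR = [a/(a+b)] / [c/(c+d)] = (187/260) / (913/3751) = 0.71923/0.24340 = 2.95491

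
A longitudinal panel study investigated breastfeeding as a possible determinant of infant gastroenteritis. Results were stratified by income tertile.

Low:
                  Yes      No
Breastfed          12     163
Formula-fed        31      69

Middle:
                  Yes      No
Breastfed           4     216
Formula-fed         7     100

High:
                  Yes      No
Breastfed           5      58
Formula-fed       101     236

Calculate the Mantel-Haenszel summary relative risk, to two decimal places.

0.25

RR_MH = Σ(aᵢ·n₀ᵢ/nᵢ) / Σ(cᵢ·n₁ᵢ/nᵢ), with n₁ᵢ = aᵢ+bᵢ (exposed), n₀ᵢ = cᵢ+dᵢ (unexposed), nᵢ = n₁ᵢ+n₀ᵢ.
Stratum 1 (Low): n₁ = 175, n₀ = 100, n = 275; a·n₀/n = 12·100/275 = 4.3636; c·n₁/n = 31·175/275 = 19.7273
Stratum 2 (Middle): n₁ = 220, n₀ = 107, n = 327; a·n₀/n = 4·107/327 = 1.3089; c·n₁/n = 7·220/327 = 4.7095
Stratum 3 (High): n₁ = 63, n₀ = 337, n = 400; a·n₀/n = 5·337/400 = 4.2125; c·n₁/n = 101·63/400 = 15.9075
RR_MH = (4.3636 + 1.3089 + 4.2125) / (19.7273 + 4.7095 + 15.9075) = 9.8850 / 40.3443 = 0.24502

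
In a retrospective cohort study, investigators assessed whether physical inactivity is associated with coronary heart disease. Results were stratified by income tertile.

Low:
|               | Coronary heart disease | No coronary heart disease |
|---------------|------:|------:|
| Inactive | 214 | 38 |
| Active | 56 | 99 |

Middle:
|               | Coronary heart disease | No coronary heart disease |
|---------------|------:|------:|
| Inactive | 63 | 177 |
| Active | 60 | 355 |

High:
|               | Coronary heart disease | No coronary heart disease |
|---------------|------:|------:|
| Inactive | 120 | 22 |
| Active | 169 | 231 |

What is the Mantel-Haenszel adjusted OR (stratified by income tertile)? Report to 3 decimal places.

OR_MH = Σ(aᵢdᵢ/nᵢ) / Σ(bᵢcᵢ/nᵢ), where nᵢ is the stratum total.
Stratum 1 (Low): n = 407; a·d/n = 214·99/407 = 52.0541; b·c/n = 38·56/407 = 5.2285
Stratum 2 (Middle): n = 655; a·d/n = 63·355/655 = 34.1450; b·c/n = 177·60/655 = 16.2137
Stratum 3 (High): n = 542; a·d/n = 120·231/542 = 51.1439; b·c/n = 22·169/542 = 6.8598
OR_MH = (52.0541 + 34.1450 + 51.1439) / (5.2285 + 16.2137 + 6.8598) = 137.3430 / 28.3020 = 4.85276

4.853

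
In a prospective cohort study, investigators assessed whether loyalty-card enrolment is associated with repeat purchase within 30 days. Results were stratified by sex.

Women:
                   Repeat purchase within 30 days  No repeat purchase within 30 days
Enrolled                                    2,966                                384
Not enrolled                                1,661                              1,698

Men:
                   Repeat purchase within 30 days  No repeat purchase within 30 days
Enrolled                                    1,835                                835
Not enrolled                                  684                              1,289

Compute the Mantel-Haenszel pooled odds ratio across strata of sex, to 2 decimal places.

OR_MH = Σ(aᵢdᵢ/nᵢ) / Σ(bᵢcᵢ/nᵢ), where nᵢ is the stratum total.
Stratum 1 (Women): n = 6709; a·d/n = 2966·1698/6709 = 750.6734; b·c/n = 384·1661/6709 = 95.0699
Stratum 2 (Men): n = 4643; a·d/n = 1835·1289/4643 = 509.4368; b·c/n = 835·684/4643 = 123.0110
OR_MH = (750.6734 + 509.4368) / (95.0699 + 123.0110) = 1260.1102 / 218.0809 = 5.77818

5.78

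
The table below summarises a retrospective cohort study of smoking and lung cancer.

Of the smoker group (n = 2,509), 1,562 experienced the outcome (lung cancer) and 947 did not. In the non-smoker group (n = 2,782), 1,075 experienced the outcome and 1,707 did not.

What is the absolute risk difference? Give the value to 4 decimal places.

0.2361

From the description: a = 1562, b = 947, c = 1075, d = 1707.
Risk in exposed = 1562/2509 = 0.622559; risk in unexposed = 1075/2782 = 0.386413.
Risk difference = 0.622559 − 0.386413 = 0.236146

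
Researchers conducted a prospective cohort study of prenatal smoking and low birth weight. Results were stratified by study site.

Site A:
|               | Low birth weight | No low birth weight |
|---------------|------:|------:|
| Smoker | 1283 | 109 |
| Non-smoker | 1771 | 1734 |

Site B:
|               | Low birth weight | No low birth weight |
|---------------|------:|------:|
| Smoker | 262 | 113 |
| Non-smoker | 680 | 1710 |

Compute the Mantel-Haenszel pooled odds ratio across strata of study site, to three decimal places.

OR_MH = Σ(aᵢdᵢ/nᵢ) / Σ(bᵢcᵢ/nᵢ), where nᵢ is the stratum total.
Stratum 1 (Site A): n = 4897; a·d/n = 1283·1734/4897 = 454.3030; b·c/n = 109·1771/4897 = 39.4198
Stratum 2 (Site B): n = 2765; a·d/n = 262·1710/2765 = 162.0325; b·c/n = 113·680/2765 = 27.7902
OR_MH = (454.3030 + 162.0325) / (39.4198 + 27.7902) = 616.3356 / 67.2101 = 9.17028

9.170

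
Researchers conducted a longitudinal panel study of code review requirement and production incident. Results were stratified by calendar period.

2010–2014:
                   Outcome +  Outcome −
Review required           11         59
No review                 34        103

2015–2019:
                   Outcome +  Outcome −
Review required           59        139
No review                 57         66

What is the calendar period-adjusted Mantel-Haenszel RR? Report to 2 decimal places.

RR_MH = Σ(aᵢ·n₀ᵢ/nᵢ) / Σ(cᵢ·n₁ᵢ/nᵢ), with n₁ᵢ = aᵢ+bᵢ (exposed), n₀ᵢ = cᵢ+dᵢ (unexposed), nᵢ = n₁ᵢ+n₀ᵢ.
Stratum 1 (2010–2014): n₁ = 70, n₀ = 137, n = 207; a·n₀/n = 11·137/207 = 7.2802; c·n₁/n = 34·70/207 = 11.4976
Stratum 2 (2015–2019): n₁ = 198, n₀ = 123, n = 321; a·n₀/n = 59·123/321 = 22.6075; c·n₁/n = 57·198/321 = 35.1589
RR_MH = (7.2802 + 22.6075) / (11.4976 + 35.1589) = 29.8877 / 46.6565 = 0.64059

0.64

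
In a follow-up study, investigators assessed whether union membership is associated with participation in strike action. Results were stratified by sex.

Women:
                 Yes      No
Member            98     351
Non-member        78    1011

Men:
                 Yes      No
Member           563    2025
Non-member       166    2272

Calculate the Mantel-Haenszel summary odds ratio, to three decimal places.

OR_MH = Σ(aᵢdᵢ/nᵢ) / Σ(bᵢcᵢ/nᵢ), where nᵢ is the stratum total.
Stratum 1 (Women): n = 1538; a·d/n = 98·1011/1538 = 64.4200; b·c/n = 351·78/1538 = 17.8010
Stratum 2 (Men): n = 5026; a·d/n = 563·2272/5026 = 254.5038; b·c/n = 2025·166/5026 = 66.8822
OR_MH = (64.4200 + 254.5038) / (17.8010 + 66.8822) = 318.9238 / 84.6833 = 3.76608

3.766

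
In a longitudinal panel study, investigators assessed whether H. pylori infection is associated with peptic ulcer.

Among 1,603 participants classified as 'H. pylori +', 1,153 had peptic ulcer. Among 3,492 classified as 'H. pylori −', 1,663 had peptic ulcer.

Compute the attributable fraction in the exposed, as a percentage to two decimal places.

From the description: a = 1153, b = 450, c = 1663, d = 1829.
Risk in exposed = 1153/1603 = 0.71928; risk in unexposed = 1663/3492 = 0.47623.
RR = 0.71928/0.47623 = 1.51035
AR% = (RR − 1)/RR × 100 = (1.51035 − 1)/1.51035 × 100 = 33.7902%

33.79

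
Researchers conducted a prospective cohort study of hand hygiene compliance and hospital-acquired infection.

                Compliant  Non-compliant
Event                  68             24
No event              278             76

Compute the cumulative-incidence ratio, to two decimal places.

Reading the table with exposure as columns: a = 68 (Compliant, case), b = 278 (Compliant, non-case), c = 24 (Non-compliant, case), d = 76.
Risk in exposed = 68/346 = 0.19653; risk in unexposed = 24/100 = 0.24000.
RR = 0.19653 / 0.24000 = 0.81888
The risk is 18% lower among the exposed than among the unexposed.

0.82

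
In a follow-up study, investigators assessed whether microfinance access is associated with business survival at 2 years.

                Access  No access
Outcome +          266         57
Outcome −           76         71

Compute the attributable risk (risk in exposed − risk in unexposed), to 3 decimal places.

Reading the table with exposure as columns: a = 266 (Access, case), b = 76 (Access, non-case), c = 57 (No access, case), d = 71.
Risk in exposed = 266/342 = 0.777778; risk in unexposed = 57/128 = 0.445312.
Risk difference = 0.777778 − 0.445312 = 0.332465

0.332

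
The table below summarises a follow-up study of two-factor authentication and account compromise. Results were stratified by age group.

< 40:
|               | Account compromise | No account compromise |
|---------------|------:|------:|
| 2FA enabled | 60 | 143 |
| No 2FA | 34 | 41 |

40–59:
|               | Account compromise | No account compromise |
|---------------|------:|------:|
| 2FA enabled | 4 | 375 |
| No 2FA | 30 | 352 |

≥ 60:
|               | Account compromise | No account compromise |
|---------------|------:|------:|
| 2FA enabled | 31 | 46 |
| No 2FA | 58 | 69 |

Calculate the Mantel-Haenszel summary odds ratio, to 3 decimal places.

0.467

OR_MH = Σ(aᵢdᵢ/nᵢ) / Σ(bᵢcᵢ/nᵢ), where nᵢ is the stratum total.
Stratum 1 (< 40): n = 278; a·d/n = 60·41/278 = 8.8489; b·c/n = 143·34/278 = 17.4892
Stratum 2 (40–59): n = 761; a·d/n = 4·352/761 = 1.8502; b·c/n = 375·30/761 = 14.7832
Stratum 3 (≥ 60): n = 204; a·d/n = 31·69/204 = 10.4853; b·c/n = 46·58/204 = 13.0784
OR_MH = (8.8489 + 1.8502 + 10.4853) / (17.4892 + 14.7832 + 13.0784) = 21.1844 / 45.3508 = 0.46712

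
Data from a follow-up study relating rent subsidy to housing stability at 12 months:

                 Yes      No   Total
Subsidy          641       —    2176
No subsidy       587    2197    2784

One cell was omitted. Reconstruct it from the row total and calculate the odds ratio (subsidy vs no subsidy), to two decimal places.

1.56

The missing cell is in the exposed row: 2176 − 641 = 1535.
So a = 641, b = 1535, c = 587, d = 2197.
OR = (a·d)/(b·c) = (641 × 2197) / (1535 × 587) = 1408277 / 901045 = 1.56294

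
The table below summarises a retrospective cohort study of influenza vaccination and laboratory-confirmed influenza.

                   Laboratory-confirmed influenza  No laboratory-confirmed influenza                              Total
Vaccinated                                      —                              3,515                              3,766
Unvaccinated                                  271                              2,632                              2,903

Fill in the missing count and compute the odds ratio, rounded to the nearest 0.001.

0.694

The missing cell is in the exposed row: 3766 − 3515 = 251.
So a = 251, b = 3515, c = 271, d = 2632.
OR = (a·d)/(b·c) = (251 × 2632) / (3515 × 271) = 660632 / 952565 = 0.69353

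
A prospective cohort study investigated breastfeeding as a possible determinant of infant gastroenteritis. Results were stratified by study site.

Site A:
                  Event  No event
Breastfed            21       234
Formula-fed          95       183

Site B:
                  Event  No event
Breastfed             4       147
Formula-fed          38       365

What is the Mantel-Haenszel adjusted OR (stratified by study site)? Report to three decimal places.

0.190

OR_MH = Σ(aᵢdᵢ/nᵢ) / Σ(bᵢcᵢ/nᵢ), where nᵢ is the stratum total.
Stratum 1 (Site A): n = 533; a·d/n = 21·183/533 = 7.2101; b·c/n = 234·95/533 = 41.7073
Stratum 2 (Site B): n = 554; a·d/n = 4·365/554 = 2.6354; b·c/n = 147·38/554 = 10.0830
OR_MH = (7.2101 + 2.6354) / (41.7073 + 10.0830) = 9.8455 / 51.7903 = 0.19010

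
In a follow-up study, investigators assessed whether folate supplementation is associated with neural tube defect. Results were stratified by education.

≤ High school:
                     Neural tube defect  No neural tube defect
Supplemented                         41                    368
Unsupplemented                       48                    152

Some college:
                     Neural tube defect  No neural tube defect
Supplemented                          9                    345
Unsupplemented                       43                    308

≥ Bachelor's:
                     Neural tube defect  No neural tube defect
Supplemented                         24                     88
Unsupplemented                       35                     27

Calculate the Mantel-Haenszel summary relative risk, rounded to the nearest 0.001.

0.347

RR_MH = Σ(aᵢ·n₀ᵢ/nᵢ) / Σ(cᵢ·n₁ᵢ/nᵢ), with n₁ᵢ = aᵢ+bᵢ (exposed), n₀ᵢ = cᵢ+dᵢ (unexposed), nᵢ = n₁ᵢ+n₀ᵢ.
Stratum 1 (≤ High school): n₁ = 409, n₀ = 200, n = 609; a·n₀/n = 41·200/609 = 13.4647; c·n₁/n = 48·409/609 = 32.2365
Stratum 2 (Some college): n₁ = 354, n₀ = 351, n = 705; a·n₀/n = 9·351/705 = 4.4809; c·n₁/n = 43·354/705 = 21.5915
Stratum 3 (≥ Bachelor's): n₁ = 112, n₀ = 62, n = 174; a·n₀/n = 24·62/174 = 8.5517; c·n₁/n = 35·112/174 = 22.5287
RR_MH = (13.4647 + 4.4809 + 8.5517) / (32.2365 + 21.5915 + 22.5287) = 26.4973 / 76.3567 = 0.34702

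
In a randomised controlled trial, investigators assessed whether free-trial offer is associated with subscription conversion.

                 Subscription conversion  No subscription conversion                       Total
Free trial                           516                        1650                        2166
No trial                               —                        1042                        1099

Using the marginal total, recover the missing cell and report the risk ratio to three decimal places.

The missing cell is in the unexposed row: 1099 − 1042 = 57.
So a = 516, b = 1650, c = 57, d = 1042.
RR = [a/(a+b)] / [c/(c+d)] = (516/2166) / (57/1099) = 0.23823/0.05187 = 4.59319

4.593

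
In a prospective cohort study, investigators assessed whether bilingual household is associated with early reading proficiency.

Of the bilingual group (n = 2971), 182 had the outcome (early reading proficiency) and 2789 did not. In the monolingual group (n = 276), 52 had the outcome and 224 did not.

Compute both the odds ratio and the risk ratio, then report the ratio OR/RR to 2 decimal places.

0.86

From the description: a = 182, b = 2789, c = 52, d = 224.
OR = (182·224)/(2789·52) = 40768/145028 = 0.28110
Risk in exposed = 182/2971 = 0.06126; risk in unexposed = 52/276 = 0.18841; RR = 0.32514
OR/RR = 0.28110 / 0.32514 = 0.86456
The outcome is not rare, so the OR lies further from 1 than the RR.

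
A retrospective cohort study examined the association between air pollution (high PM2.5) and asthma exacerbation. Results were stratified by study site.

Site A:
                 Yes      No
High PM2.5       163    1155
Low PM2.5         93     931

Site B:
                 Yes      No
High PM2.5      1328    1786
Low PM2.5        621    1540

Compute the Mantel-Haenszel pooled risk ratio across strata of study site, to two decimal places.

1.47

RR_MH = Σ(aᵢ·n₀ᵢ/nᵢ) / Σ(cᵢ·n₁ᵢ/nᵢ), with n₁ᵢ = aᵢ+bᵢ (exposed), n₀ᵢ = cᵢ+dᵢ (unexposed), nᵢ = n₁ᵢ+n₀ᵢ.
Stratum 1 (Site A): n₁ = 1318, n₀ = 1024, n = 2342; a·n₀/n = 163·1024/2342 = 71.2690; c·n₁/n = 93·1318/2342 = 52.3373
Stratum 2 (Site B): n₁ = 3114, n₀ = 2161, n = 5275; a·n₀/n = 1328·2161/5275 = 544.0394; c·n₁/n = 621·3114/5275 = 366.5960
RR_MH = (71.2690 + 544.0394) / (52.3373 + 366.5960) = 615.3084 / 418.9333 = 1.46875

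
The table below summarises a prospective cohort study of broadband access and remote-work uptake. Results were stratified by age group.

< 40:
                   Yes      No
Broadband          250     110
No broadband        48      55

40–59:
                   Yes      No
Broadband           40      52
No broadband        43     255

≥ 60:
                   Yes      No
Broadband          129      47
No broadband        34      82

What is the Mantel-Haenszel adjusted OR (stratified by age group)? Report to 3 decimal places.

OR_MH = Σ(aᵢdᵢ/nᵢ) / Σ(bᵢcᵢ/nᵢ), where nᵢ is the stratum total.
Stratum 1 (< 40): n = 463; a·d/n = 250·55/463 = 29.6976; b·c/n = 110·48/463 = 11.4039
Stratum 2 (40–59): n = 390; a·d/n = 40·255/390 = 26.1538; b·c/n = 52·43/390 = 5.7333
Stratum 3 (≥ 60): n = 292; a·d/n = 129·82/292 = 36.2260; b·c/n = 47·34/292 = 5.4726
OR_MH = (29.6976 + 26.1538 + 36.2260) / (11.4039 + 5.7333 + 5.4726) = 92.0775 / 22.6098 = 4.07246

4.072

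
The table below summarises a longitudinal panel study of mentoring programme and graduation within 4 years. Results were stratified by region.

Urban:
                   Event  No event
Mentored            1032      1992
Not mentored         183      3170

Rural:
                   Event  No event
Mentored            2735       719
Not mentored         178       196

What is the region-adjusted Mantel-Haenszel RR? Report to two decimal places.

RR_MH = Σ(aᵢ·n₀ᵢ/nᵢ) / Σ(cᵢ·n₁ᵢ/nᵢ), with n₁ᵢ = aᵢ+bᵢ (exposed), n₀ᵢ = cᵢ+dᵢ (unexposed), nᵢ = n₁ᵢ+n₀ᵢ.
Stratum 1 (Urban): n₁ = 3024, n₀ = 3353, n = 6377; a·n₀/n = 1032·3353/6377 = 542.6213; c·n₁/n = 183·3024/6377 = 86.7794
Stratum 2 (Rural): n₁ = 3454, n₀ = 374, n = 3828; a·n₀/n = 2735·374/3828 = 267.2126; c·n₁/n = 178·3454/3828 = 160.6092
RR_MH = (542.6213 + 267.2126) / (86.7794 + 160.6092) = 809.8339 / 247.3886 = 3.27353

3.27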